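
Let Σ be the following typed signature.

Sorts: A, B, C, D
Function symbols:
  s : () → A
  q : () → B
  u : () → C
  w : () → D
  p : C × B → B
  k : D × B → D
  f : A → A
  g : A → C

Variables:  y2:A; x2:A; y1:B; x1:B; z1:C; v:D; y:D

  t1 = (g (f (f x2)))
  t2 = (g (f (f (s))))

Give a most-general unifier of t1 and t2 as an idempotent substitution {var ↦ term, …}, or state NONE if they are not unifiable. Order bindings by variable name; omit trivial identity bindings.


{x2 ↦ (s)}


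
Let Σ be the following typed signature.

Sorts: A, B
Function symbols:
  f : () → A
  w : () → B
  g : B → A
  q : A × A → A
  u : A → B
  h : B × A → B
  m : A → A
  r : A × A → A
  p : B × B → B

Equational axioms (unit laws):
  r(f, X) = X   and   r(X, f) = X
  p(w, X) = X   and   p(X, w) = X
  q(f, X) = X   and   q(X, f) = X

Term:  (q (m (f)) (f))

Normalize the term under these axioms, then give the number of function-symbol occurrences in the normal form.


size = 2

1. (q (m (f)) (f))  →  (m (f))
normal form: (m (f))


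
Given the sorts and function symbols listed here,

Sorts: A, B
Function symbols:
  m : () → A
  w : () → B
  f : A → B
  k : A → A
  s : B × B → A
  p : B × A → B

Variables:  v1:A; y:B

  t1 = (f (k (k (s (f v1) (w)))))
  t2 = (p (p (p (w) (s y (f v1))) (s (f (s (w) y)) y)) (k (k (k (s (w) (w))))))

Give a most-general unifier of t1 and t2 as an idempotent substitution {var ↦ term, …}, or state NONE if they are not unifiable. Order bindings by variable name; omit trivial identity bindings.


NONE (not unifiable)

head clash or occurs-check failure — not unifiable


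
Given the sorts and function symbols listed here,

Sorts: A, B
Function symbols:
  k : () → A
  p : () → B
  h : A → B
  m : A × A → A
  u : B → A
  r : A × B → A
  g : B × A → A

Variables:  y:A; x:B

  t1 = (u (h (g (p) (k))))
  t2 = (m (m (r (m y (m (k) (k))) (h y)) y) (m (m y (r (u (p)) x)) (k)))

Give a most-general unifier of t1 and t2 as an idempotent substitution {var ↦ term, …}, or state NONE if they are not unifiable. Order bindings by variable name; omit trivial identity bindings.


NONE (not unifiable)

head clash or occurs-check failure — not unifiable


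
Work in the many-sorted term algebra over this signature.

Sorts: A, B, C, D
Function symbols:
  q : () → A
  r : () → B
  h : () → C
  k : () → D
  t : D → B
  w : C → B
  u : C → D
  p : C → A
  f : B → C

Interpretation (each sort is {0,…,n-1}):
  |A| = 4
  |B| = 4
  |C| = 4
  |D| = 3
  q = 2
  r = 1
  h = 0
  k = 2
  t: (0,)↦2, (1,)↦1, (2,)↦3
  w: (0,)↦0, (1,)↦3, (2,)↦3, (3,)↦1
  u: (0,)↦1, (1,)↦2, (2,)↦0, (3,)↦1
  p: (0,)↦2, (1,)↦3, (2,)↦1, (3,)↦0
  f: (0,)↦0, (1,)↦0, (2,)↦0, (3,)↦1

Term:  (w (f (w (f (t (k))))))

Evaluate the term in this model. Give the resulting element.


value = 3

  k = 2
  (t (k)) = t(2,) = 3
  (f (t (k))) = f(3,) = 1
  (w (f (t (k)))) = w(1,) = 3
  (f (w (f (t (k))))) = f(3,) = 1
  (w (f (w (f (t (k)))))) = w(1,) = 3


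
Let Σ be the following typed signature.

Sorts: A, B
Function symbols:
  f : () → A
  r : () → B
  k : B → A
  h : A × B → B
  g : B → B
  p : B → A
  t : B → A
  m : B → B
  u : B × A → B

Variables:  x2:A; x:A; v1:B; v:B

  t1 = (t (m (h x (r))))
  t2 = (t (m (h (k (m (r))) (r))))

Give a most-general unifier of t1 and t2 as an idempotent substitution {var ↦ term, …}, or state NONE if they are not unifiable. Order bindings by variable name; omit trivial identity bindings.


{x ↦ (k (m (r)))}


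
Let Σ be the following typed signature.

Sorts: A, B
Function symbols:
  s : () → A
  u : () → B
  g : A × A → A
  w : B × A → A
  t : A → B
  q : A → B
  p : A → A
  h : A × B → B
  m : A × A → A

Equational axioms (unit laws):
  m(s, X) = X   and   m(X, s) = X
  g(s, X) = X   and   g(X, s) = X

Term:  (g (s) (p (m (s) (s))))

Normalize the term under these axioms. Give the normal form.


1. (g (s) (p (m (s) (s))))  →  (p (m (s) (s)))
2. (p (m (s) (s)))  →  (p (s))

normal form = (p (s))


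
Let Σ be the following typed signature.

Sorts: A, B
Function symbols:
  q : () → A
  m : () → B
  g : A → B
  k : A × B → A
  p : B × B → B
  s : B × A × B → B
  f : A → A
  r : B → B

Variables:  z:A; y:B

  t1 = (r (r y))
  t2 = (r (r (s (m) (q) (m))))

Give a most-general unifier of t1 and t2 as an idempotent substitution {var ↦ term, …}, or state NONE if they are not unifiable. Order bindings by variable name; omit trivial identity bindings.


{y ↦ (s (m) (q) (m))}


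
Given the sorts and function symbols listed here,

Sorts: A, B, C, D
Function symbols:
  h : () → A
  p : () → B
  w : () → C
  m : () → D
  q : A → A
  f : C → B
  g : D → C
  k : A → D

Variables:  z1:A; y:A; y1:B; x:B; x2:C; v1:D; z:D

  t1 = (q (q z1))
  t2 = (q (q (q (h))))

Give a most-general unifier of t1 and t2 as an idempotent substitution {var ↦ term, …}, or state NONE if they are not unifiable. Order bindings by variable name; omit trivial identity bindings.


{z1 ↦ (q (h))}


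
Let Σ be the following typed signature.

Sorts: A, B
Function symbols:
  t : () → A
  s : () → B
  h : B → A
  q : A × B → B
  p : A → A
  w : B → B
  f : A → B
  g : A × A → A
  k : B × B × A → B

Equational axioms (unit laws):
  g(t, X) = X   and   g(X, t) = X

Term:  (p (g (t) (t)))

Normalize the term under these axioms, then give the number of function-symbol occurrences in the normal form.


size = 2

1. (p (g (t) (t)))  →  (p (t))
normal form: (p (t))


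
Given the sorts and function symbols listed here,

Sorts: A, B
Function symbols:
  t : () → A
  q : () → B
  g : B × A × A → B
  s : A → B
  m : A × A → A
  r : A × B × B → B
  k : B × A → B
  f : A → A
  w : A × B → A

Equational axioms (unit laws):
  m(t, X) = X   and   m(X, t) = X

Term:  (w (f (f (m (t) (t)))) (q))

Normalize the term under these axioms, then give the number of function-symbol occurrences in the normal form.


size = 5

1. (w (f (f (m (t) (t)))) (q))  →  (w (f (f (t))) (q))
normal form: (w (f (f (t))) (q))


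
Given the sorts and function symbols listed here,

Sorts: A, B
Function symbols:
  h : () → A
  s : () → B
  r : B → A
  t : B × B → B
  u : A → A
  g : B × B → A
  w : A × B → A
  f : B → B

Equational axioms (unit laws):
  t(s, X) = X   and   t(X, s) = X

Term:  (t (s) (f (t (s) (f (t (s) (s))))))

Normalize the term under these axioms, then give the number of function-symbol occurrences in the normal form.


size = 3

1. (t (s) (f (t (s) (f (t (s) (s))))))  →  (f (t (s) (f (t (s) (s)))))
2. (f (t (s) (f (t (s) (s)))))  →  (f (f (t (s) (s))))
3. (f (f (t (s) (s))))  →  (f (f (s)))
normal form: (f (f (s)))


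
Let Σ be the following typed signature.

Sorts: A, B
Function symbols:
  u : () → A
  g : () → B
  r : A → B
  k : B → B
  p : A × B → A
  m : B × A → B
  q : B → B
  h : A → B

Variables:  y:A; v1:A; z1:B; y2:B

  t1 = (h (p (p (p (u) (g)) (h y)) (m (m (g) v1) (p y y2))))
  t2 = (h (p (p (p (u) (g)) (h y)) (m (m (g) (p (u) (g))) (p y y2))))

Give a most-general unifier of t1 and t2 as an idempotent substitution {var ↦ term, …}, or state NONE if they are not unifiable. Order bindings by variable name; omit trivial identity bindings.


{v1 ↦ (p (u) (g))}


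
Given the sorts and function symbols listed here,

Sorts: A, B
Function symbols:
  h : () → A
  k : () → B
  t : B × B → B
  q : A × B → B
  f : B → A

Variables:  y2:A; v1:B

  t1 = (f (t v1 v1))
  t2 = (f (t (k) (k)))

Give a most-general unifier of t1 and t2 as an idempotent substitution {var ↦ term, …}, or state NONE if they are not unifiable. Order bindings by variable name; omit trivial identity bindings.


{v1 ↦ (k)}


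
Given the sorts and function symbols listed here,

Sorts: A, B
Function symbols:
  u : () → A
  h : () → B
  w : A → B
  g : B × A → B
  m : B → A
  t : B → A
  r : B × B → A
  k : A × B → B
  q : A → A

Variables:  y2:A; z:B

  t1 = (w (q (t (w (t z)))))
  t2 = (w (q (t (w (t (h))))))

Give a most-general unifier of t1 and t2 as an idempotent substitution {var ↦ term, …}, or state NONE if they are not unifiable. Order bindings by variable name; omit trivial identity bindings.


{z ↦ (h)}


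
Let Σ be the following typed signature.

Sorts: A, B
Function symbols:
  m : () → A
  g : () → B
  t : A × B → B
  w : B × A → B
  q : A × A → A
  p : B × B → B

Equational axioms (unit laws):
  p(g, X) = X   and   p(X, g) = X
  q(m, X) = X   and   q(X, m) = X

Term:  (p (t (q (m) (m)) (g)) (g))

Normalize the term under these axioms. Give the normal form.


normal form = (t (m) (g))

1. (p (t (q (m) (m)) (g)) (g))  →  (t (q (m) (m)) (g))
2. (t (q (m) (m)) (g))  →  (t (m) (g))


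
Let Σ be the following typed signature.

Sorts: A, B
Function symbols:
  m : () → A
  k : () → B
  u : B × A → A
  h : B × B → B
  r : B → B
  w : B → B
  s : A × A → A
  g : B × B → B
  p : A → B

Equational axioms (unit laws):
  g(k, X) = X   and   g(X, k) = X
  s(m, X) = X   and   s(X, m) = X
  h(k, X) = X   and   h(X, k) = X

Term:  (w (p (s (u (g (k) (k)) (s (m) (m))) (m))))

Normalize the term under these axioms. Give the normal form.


1. (w (p (s (u (g (k) (k)) (s (m) (m))) (m))))  →  (w (p (u (g (k) (k)) (s (m) (m)))))
2. (w (p (u (g (k) (k)) (s (m) (m)))))  →  (w (p (u (k) (s (m) (m)))))
3. (w (p (u (k) (s (m) (m)))))  →  (w (p (u (k) (m))))

normal form = (w (p (u (k) (m))))


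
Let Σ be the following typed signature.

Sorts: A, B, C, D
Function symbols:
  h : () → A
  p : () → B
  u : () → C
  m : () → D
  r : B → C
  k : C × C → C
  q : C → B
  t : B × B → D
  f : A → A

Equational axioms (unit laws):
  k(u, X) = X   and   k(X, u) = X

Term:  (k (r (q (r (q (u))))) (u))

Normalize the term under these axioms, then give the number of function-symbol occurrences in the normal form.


size = 5

1. (k (r (q (r (q (u))))) (u))  →  (r (q (r (q (u)))))
normal form: (r (q (r (q (u)))))


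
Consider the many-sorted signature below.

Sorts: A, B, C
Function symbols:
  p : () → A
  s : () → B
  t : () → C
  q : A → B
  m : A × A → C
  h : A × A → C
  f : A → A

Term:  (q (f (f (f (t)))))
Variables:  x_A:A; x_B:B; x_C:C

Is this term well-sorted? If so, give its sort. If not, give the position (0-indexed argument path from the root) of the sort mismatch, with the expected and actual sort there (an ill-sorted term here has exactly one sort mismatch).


ill-sorted at position [0, 0, 0, 0]: expected A, got C

        (t) : C
      (f (t)) : ✗ arg 0 at [0, 0, 0, 0] has sort C, expected A


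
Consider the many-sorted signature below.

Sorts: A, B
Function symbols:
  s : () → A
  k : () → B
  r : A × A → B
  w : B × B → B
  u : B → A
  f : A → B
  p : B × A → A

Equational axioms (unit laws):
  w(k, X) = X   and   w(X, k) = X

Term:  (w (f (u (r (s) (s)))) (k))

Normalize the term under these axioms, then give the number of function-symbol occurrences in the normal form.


1. (w (f (u (r (s) (s)))) (k))  →  (f (u (r (s) (s))))
normal form: (f (u (r (s) (s))))

size = 5


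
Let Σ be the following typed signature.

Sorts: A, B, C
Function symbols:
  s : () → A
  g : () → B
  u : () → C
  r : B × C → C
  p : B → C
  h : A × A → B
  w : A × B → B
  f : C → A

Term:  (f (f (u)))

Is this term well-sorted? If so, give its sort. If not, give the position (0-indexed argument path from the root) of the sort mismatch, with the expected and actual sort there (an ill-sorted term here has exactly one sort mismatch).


ill-sorted at position [0]: expected C, got A

    (u) : C
  (f (u)) : A
(f (f (u))) : ✗ arg 0 at [0] has sort A, expected C


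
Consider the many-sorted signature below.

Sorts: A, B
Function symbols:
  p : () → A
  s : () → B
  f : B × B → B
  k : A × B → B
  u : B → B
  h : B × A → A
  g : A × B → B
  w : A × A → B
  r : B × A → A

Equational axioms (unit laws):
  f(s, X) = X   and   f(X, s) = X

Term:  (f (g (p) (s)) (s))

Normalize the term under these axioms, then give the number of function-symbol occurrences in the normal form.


1. (f (g (p) (s)) (s))  →  (g (p) (s))
normal form: (g (p) (s))

size = 3


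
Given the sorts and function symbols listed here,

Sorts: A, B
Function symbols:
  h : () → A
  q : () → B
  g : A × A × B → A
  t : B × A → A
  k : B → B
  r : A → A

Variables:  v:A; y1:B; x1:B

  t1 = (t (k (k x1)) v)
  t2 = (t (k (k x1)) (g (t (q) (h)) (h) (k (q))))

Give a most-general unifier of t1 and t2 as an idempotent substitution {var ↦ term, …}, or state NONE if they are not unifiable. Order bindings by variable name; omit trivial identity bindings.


{v ↦ (g (t (q) (h)) (h) (k (q)))}


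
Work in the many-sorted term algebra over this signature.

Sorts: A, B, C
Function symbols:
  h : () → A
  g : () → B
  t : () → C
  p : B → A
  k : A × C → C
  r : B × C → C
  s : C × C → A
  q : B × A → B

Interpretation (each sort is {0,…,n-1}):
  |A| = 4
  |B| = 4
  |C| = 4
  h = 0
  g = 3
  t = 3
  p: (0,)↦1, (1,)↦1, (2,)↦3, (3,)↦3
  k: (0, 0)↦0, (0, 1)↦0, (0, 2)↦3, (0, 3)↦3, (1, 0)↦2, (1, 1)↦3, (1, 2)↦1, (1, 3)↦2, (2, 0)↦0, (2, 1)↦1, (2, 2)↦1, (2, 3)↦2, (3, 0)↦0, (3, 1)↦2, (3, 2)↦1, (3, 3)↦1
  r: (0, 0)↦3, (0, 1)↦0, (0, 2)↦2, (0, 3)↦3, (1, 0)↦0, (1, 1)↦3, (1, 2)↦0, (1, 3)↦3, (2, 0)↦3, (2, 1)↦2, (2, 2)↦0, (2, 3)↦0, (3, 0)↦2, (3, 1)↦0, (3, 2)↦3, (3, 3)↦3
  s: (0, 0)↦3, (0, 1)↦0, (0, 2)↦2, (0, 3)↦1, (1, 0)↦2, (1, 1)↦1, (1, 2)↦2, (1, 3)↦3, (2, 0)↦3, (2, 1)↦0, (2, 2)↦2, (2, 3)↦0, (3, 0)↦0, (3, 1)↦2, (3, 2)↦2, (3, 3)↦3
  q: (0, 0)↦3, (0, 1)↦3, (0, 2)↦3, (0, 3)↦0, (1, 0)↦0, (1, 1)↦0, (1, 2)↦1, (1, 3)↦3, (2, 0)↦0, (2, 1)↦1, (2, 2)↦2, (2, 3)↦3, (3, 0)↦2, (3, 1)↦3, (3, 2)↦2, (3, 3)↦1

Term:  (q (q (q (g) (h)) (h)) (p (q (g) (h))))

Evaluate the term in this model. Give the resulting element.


  g = 3
  h = 0
  (q (g) (h)) = q(3, 0) = 2
  h = 0
  (q (q (g) (h)) (h)) = q(2, 0) = 0
  g = 3
  h = 0
  (q (g) (h)) = q(3, 0) = 2
  (p (q (g) (h))) = p(2,) = 3
  (q (q (q (g) (h)) (h)) (p (q (g) (h)))) = q(0, 3) = 0

value = 0


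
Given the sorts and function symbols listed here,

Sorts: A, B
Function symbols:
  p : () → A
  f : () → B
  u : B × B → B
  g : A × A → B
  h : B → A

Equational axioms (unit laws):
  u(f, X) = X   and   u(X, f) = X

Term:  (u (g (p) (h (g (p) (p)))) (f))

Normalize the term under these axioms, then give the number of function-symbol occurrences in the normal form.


1. (u (g (p) (h (g (p) (p)))) (f))  →  (g (p) (h (g (p) (p))))
normal form: (g (p) (h (g (p) (p))))

size = 6


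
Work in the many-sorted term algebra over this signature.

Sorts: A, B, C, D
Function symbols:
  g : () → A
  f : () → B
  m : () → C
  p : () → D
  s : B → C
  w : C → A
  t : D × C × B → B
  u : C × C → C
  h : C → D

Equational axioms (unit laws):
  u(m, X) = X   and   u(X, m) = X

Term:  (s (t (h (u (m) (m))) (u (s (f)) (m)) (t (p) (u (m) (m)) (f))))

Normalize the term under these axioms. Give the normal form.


1. (s (t (h (u (m) (m))) (u (s (f)) (m)) (t (p) (u (m) (m)) (f))))  →  (s (t (h (m)) (u (s (f)) (m)) (t (p) (u (m) (m)) (f))))
2. (s (t (h (m)) (u (s (f)) (m)) (t (p) (u (m) (m)) (f))))  →  (s (t (h (m)) (s (f)) (t (p) (u (m) (m)) (f))))
3. (s (t (h (m)) (s (f)) (t (p) (u (m) (m)) (f))))  →  (s (t (h (m)) (s (f)) (t (p) (m) (f))))

normal form = (s (t (h (m)) (s (f)) (t (p) (m) (f))))


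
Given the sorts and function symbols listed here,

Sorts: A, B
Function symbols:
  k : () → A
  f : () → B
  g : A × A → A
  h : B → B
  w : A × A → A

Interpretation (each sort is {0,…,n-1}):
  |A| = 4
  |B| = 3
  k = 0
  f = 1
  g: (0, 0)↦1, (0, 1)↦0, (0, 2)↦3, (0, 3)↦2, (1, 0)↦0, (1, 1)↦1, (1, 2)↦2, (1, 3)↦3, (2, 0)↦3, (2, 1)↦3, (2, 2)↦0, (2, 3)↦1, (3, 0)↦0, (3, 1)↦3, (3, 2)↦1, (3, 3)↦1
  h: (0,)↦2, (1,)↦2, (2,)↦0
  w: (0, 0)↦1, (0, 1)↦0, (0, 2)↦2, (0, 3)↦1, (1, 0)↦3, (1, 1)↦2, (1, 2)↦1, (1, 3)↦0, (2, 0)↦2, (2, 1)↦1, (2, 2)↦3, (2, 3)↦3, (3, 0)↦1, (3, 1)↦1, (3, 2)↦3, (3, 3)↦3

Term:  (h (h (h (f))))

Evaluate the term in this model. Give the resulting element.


value = 2

  f = 1
  (h (f)) = h(1,) = 2
  (h (h (f))) = h(2,) = 0
  (h (h (h (f)))) = h(0,) = 2


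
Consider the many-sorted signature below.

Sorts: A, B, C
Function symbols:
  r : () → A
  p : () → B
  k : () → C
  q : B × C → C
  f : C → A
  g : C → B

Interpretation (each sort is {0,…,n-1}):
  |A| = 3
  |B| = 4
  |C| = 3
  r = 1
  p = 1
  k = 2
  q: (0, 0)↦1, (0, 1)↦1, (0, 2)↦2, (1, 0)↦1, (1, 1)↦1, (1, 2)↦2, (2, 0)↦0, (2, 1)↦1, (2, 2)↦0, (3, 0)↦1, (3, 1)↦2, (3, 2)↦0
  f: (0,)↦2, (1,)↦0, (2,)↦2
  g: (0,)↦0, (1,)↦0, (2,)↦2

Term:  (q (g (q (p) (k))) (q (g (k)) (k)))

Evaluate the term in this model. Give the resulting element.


value = 0

  p = 1
  k = 2
  (q (p) (k)) = q(1, 2) = 2
  (g (q (p) (k))) = g(2,) = 2
  k = 2
  (g (k)) = g(2,) = 2
  k = 2
  (q (g (k)) (k)) = q(2, 2) = 0
  (q (g (q (p) (k))) (q (g (k)) (k))) = q(2, 0) = 0


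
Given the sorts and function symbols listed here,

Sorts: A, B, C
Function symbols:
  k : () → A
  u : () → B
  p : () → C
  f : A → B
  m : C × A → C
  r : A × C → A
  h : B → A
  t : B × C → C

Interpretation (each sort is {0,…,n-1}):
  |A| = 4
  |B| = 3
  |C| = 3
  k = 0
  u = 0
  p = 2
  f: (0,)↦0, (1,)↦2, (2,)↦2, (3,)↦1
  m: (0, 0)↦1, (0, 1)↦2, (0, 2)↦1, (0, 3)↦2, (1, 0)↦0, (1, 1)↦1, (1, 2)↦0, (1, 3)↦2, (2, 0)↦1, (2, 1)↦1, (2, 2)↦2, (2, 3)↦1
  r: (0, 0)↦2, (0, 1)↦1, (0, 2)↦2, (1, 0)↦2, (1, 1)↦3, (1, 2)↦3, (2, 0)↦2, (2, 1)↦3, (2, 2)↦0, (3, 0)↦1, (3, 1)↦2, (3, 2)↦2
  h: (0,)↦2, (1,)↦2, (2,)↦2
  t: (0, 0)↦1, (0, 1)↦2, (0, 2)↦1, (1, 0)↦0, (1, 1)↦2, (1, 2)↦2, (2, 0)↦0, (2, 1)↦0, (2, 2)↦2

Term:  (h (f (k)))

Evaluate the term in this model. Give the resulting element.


  k = 0
  (f (k)) = f(0,) = 0
  (h (f (k))) = h(0,) = 2

value = 2


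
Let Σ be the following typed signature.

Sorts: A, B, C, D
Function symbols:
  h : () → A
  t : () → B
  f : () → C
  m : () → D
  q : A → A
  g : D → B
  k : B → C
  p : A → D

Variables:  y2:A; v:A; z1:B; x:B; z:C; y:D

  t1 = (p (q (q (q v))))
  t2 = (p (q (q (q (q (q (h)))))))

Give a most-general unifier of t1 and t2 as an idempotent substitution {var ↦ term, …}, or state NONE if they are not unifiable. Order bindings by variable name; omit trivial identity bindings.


{v ↦ (q (q (h)))}


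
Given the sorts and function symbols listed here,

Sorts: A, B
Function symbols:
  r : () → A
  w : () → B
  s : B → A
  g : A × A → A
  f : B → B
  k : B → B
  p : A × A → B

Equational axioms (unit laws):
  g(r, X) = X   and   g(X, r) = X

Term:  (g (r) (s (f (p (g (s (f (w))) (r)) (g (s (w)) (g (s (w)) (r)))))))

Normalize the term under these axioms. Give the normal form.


normal form = (s (f (p (s (f (w))) (g (s (w)) (s (w))))))

1. (g (r) (s (f (p (g (s (f (w))) (r)) (g (s (w)) (g (s (w)) (r)))))))  →  (s (f (p (g (s (f (w))) (r)) (g (s (w)) (g (s (w)) (r))))))
2. (s (f (p (g (s (f (w))) (r)) (g (s (w)) (g (s (w)) (r))))))  →  (s (f (p (s (f (w))) (g (s (w)) (g (s (w)) (r))))))
3. (s (f (p (s (f (w))) (g (s (w)) (g (s (w)) (r))))))  →  (s (f (p (s (f (w))) (g (s (w)) (s (w))))))


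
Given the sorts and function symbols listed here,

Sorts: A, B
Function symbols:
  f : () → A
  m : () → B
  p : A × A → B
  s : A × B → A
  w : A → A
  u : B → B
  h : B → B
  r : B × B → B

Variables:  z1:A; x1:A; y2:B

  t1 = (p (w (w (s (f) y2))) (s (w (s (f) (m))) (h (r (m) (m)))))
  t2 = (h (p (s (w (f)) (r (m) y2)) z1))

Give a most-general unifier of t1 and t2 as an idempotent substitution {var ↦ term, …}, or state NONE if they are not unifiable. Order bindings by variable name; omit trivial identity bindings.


NONE (not unifiable)

head clash or occurs-check failure — not unifiable


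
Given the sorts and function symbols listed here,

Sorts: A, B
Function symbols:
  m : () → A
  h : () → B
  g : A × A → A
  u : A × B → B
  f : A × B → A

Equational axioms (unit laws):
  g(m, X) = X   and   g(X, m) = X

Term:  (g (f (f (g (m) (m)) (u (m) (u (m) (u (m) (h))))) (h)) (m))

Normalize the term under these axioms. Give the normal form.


1. (g (f (f (g (m) (m)) (u (m) (u (m) (u (m) (h))))) (h)) (m))  →  (f (f (g (m) (m)) (u (m) (u (m) (u (m) (h))))) (h))
2. (f (f (g (m) (m)) (u (m) (u (m) (u (m) (h))))) (h))  →  (f (f (m) (u (m) (u (m) (u (m) (h))))) (h))

normal form = (f (f (m) (u (m) (u (m) (u (m) (h))))) (h))


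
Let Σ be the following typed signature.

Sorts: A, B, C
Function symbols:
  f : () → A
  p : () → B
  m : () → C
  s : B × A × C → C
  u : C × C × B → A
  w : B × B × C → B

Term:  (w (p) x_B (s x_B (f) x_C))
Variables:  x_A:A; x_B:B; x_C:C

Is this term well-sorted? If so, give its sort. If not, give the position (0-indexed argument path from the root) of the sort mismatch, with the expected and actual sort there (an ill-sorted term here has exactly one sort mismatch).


well-sorted; sort = B

  (p) : B
  x_B : B
    x_B : B
    (f) : A
    x_C : C
  (s x_B (f) x_C) : C
(w (p) x_B (s x_B (f) x_C)) : B


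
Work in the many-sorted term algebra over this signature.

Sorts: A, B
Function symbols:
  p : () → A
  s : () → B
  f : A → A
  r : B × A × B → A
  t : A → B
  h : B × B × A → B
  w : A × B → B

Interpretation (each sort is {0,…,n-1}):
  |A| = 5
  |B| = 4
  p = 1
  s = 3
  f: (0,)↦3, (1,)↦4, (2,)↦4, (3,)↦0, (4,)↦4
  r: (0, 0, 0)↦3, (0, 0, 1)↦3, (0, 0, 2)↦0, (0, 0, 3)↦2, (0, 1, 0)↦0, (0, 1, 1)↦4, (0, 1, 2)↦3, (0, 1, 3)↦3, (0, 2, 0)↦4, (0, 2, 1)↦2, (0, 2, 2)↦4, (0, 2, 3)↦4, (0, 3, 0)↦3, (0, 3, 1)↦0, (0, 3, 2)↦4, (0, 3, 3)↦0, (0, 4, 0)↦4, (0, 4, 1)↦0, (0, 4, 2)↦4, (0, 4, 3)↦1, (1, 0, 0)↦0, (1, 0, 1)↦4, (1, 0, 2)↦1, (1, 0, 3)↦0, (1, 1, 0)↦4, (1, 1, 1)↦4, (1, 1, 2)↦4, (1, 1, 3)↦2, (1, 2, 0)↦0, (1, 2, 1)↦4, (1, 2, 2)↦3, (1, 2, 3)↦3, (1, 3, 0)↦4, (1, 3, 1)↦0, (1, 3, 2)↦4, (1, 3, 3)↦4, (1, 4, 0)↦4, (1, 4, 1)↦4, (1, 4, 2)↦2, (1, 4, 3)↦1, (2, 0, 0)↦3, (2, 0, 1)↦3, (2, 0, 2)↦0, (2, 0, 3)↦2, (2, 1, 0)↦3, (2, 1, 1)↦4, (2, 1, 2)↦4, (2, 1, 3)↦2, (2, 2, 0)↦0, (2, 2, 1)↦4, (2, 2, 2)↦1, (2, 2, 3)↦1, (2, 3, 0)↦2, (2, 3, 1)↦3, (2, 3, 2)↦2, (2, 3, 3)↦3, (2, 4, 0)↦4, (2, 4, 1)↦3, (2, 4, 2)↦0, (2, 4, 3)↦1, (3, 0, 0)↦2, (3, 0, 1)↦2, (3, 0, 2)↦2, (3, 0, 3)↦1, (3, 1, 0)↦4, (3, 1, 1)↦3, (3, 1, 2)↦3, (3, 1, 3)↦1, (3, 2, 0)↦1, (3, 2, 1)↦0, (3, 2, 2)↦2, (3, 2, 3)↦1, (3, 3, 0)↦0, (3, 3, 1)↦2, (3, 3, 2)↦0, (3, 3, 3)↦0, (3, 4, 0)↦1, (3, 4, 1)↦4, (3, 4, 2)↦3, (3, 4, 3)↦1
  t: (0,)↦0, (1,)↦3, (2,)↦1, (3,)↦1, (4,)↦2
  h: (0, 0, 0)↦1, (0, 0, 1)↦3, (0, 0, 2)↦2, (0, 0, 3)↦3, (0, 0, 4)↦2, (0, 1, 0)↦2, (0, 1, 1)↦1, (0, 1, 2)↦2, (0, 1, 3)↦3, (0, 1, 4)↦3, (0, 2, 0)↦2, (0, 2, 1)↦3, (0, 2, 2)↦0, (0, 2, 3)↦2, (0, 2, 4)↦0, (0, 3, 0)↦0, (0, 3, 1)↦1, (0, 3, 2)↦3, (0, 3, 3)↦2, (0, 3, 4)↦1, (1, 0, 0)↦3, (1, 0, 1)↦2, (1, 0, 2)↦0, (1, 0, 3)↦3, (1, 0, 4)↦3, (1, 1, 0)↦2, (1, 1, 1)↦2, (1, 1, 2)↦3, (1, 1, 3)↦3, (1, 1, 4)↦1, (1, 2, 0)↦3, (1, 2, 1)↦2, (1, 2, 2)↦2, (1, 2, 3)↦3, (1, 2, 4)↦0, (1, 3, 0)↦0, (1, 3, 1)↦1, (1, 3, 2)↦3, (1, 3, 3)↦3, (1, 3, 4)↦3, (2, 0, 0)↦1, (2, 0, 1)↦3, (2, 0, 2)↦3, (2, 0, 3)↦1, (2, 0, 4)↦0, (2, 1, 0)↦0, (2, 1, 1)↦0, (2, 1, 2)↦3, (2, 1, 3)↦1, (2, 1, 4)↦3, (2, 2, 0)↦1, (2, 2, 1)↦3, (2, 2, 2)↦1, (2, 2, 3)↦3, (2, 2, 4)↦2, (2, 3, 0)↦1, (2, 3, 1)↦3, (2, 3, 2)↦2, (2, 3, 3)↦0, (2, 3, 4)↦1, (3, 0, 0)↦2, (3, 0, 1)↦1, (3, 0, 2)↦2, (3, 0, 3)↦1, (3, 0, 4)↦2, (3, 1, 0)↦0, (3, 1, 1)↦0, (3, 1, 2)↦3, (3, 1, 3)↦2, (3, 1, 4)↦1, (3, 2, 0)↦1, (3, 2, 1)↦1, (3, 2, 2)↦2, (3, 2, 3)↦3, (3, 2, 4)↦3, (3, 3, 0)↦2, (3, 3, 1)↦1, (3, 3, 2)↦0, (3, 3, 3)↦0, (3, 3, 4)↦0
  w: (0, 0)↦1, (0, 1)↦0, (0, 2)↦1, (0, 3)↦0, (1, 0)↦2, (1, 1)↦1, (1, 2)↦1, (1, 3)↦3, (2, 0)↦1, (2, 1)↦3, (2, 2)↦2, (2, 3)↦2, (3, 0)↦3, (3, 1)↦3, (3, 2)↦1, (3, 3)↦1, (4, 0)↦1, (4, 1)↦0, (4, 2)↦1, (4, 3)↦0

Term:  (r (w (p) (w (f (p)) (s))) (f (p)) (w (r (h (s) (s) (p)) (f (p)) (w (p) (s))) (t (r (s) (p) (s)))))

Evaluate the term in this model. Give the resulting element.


value = 1

  p = 1
  p = 1
  (f (p)) = f(1,) = 4
  s = 3
  (w (f (p)) (s)) = w(4, 3) = 0
  (w (p) (w (f (p)) (s))) = w(1, 0) = 2
  p = 1
  (f (p)) = f(1,) = 4
  s = 3
  s = 3
  p = 1
  (h (s) (s) (p)) = h(3, 3, 1) = 1
  p = 1
  (f (p)) = f(1,) = 4
  p = 1
  s = 3
  (w (p) (s)) = w(1, 3) = 3
  (r (h (s) (s) (p)) (f (p)) (w (p) (s))) = r(1, 4, 3) = 1
  s = 3
  p = 1
  s = 3
  (r (s) (p) (s)) = r(3, 1, 3) = 1
  (t (r (s) (p) (s))) = t(1,) = 3
  (w (r (h (s) (s) (p)) (f (p)) (w (p) (s))) (t (r (s) (p) (s)))) = w(1, 3) = 3
  (r (w (p) (w (f (p)) (s))) (f (p)) (w (r (h (s) (s) (p)) (f (p)) (w (p) (s))) (t (r (s) (p) (s))))) = r(2, 4, 3) = 1


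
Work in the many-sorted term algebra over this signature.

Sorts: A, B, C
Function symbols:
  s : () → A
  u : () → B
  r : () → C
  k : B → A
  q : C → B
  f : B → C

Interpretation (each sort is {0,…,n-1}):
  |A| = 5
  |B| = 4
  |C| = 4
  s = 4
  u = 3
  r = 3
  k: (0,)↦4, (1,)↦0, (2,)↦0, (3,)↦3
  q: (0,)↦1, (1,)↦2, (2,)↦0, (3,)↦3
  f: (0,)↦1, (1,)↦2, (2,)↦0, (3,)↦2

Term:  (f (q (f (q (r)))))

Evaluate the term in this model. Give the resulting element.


  r = 3
  (q (r)) = q(3,) = 3
  (f (q (r))) = f(3,) = 2
  (q (f (q (r)))) = q(2,) = 0
  (f (q (f (q (r))))) = f(0,) = 1

value = 1


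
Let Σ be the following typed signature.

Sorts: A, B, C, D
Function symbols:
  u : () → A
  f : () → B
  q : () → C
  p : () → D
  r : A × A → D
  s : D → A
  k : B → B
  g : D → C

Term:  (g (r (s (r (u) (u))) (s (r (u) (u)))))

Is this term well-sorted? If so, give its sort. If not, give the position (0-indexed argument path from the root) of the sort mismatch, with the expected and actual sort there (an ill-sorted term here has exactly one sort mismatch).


        (u) : A
        (u) : A
      (r (u) (u)) : D
    (s (r (u) (u))) : A
        (u) : A
        (u) : A
      (r (u) (u)) : D
    (s (r (u) (u))) : A
  (r (s (r (u) (u))) (s (r (u) (u)))) : D
(g (r (s (r (u) (u))) (s (r (u) (u))))) : C

well-sorted; sort = C


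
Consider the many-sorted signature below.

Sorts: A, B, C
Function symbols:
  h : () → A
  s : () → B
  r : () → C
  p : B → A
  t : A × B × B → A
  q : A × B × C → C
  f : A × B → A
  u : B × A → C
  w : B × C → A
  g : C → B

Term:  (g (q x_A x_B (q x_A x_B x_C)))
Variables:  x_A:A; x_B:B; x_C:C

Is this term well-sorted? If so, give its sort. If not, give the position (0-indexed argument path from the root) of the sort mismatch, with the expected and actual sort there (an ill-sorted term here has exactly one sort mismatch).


well-sorted; sort = B

    x_A : A
    x_B : B
      x_A : A
      x_B : B
      x_C : C
    (q x_A x_B x_C) : C
  (q x_A x_B (q x_A x_B x_C)) : C
(g (q x_A x_B (q x_A x_B x_C))) : B


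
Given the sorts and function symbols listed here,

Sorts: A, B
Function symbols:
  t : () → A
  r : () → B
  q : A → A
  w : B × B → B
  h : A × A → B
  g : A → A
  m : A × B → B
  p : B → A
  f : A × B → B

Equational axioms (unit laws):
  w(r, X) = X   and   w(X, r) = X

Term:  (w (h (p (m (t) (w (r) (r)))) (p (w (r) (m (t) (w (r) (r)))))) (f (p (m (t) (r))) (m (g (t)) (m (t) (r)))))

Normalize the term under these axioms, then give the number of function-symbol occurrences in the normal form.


size = 21

1. (w (h (p (m (t) (w (r) (r)))) (p (w (r) (m (t) (w (r) (r)))))) (f (p (m (t) (r))) (m (g (t)) (m (t) (r)))))  →  (w (h (p (m (t) (r))) (p (w (r) (m (t) (w (r) (r)))))) (f (p (m (t) (r))) (m (g (t)) (m (t) (r)))))
2. (w (h (p (m (t) (r))) (p (w (r) (m (t) (w (r) (r)))))) (f (p (m (t) (r))) (m (g (t)) (m (t) (r)))))  →  (w (h (p (m (t) (r))) (p (m (t) (w (r) (r))))) (f (p (m (t) (r))) (m (g (t)) (m (t) (r)))))
3. (w (h (p (m (t) (r))) (p (m (t) (w (r) (r))))) (f (p (m (t) (r))) (m (g (t)) (m (t) (r)))))  →  (w (h (p (m (t) (r))) (p (m (t) (r)))) (f (p (m (t) (r))) (m (g (t)) (m (t) (r)))))
normal form: (w (h (p (m (t) (r))) (p (m (t) (r)))) (f (p (m (t) (r))) (m (g (t)) (m (t) (r)))))


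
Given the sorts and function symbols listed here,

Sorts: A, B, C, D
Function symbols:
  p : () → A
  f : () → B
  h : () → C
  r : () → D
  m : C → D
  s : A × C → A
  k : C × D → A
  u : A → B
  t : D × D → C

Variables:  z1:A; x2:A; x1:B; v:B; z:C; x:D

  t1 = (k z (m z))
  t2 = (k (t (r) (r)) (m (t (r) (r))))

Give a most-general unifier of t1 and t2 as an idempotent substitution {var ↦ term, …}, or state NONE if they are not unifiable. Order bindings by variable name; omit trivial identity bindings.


{z ↦ (t (r) (r))}


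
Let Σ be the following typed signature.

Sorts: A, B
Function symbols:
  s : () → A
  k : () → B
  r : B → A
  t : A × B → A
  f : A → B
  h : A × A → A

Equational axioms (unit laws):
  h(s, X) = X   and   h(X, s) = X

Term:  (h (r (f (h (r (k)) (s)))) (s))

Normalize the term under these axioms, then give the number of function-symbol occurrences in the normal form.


1. (h (r (f (h (r (k)) (s)))) (s))  →  (r (f (h (r (k)) (s))))
2. (r (f (h (r (k)) (s))))  →  (r (f (r (k))))
normal form: (r (f (r (k))))

size = 4


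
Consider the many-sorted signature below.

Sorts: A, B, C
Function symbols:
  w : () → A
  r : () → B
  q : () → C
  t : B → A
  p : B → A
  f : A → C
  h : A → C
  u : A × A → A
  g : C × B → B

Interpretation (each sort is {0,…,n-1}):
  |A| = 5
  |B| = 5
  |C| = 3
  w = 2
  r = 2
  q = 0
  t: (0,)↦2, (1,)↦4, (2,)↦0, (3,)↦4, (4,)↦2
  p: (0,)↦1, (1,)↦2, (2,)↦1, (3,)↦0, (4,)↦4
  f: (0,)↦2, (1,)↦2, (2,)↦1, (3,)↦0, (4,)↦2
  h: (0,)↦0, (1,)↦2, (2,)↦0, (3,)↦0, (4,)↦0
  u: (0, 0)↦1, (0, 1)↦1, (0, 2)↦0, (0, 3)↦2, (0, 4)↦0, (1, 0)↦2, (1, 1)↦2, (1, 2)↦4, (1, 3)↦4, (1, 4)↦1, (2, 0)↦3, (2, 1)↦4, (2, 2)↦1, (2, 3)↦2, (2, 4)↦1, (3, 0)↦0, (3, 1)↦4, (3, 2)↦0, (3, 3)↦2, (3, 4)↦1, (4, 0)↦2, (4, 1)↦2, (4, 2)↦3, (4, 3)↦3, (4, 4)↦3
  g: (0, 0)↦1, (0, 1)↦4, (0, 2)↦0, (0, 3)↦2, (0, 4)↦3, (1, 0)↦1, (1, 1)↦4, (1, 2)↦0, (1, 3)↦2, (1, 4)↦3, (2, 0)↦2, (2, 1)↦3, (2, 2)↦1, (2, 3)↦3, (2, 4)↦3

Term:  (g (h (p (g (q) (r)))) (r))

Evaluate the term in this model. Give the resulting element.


  q = 0
  r = 2
  (g (q) (r)) = g(0, 2) = 0
  (p (g (q) (r))) = p(0,) = 1
  (h (p (g (q) (r)))) = h(1,) = 2
  r = 2
  (g (h (p (g (q) (r)))) (r)) = g(2, 2) = 1

value = 1


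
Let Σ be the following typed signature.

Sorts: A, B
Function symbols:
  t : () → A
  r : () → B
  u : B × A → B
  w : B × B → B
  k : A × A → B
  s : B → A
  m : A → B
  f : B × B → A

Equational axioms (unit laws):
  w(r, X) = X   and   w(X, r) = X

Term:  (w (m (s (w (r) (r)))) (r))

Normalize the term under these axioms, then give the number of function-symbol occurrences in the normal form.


1. (w (m (s (w (r) (r)))) (r))  →  (m (s (w (r) (r))))
2. (m (s (w (r) (r))))  →  (m (s (r)))
normal form: (m (s (r)))

size = 3


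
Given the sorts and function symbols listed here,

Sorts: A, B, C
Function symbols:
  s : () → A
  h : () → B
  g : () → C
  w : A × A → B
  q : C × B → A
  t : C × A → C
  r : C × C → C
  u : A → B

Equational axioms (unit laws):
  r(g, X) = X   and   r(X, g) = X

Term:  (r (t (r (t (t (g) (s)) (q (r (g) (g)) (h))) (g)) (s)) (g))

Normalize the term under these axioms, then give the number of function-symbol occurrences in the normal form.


size = 9

1. (r (t (r (t (t (g) (s)) (q (r (g) (g)) (h))) (g)) (s)) (g))  →  (t (r (t (t (g) (s)) (q (r (g) (g)) (h))) (g)) (s))
2. (t (r (t (t (g) (s)) (q (r (g) (g)) (h))) (g)) (s))  →  (t (t (t (g) (s)) (q (r (g) (g)) (h))) (s))
3. (t (t (t (g) (s)) (q (r (g) (g)) (h))) (s))  →  (t (t (t (g) (s)) (q (g) (h))) (s))
normal form: (t (t (t (g) (s)) (q (g) (h))) (s))


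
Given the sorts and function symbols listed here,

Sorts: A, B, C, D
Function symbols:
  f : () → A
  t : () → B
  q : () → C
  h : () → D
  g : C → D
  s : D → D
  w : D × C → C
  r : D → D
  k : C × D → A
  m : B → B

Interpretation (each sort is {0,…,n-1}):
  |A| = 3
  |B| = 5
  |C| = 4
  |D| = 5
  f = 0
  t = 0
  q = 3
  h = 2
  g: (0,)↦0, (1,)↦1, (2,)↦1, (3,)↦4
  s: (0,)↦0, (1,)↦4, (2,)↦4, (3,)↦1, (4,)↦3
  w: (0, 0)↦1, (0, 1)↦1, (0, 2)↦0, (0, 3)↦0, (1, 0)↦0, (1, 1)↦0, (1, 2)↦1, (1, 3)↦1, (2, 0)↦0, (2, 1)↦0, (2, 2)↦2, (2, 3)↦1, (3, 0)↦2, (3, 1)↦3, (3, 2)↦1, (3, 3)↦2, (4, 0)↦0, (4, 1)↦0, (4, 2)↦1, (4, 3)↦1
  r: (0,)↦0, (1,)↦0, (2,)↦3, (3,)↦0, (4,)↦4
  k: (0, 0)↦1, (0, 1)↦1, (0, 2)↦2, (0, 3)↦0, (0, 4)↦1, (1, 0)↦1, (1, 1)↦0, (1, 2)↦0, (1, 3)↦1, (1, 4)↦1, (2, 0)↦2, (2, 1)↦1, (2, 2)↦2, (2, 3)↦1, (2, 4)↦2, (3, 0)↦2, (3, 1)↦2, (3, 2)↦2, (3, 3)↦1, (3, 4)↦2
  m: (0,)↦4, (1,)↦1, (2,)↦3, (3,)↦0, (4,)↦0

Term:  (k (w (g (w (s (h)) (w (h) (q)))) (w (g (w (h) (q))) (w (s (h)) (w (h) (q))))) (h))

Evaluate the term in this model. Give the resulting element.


value = 0

  h = 2
  (s (h)) = s(2,) = 4
  h = 2
  q = 3
  (w (h) (q)) = w(2, 3) = 1
  (w (s (h)) (w (h) (q))) = w(4, 1) = 0
  (g (w (s (h)) (w (h) (q)))) = g(0,) = 0
  h = 2
  q = 3
  (w (h) (q)) = w(2, 3) = 1
  (g (w (h) (q))) = g(1,) = 1
  h = 2
  (s (h)) = s(2,) = 4
  h = 2
  q = 3
  (w (h) (q)) = w(2, 3) = 1
  (w (s (h)) (w (h) (q))) = w(4, 1) = 0
  (w (g (w (h) (q))) (w (s (h)) (w (h) (q)))) = w(1, 0) = 0
  (w (g (w (s (h)) (w (h) (q)))) (w (g (w (h) (q))) (w (s (h)) (w (h) (q))))) = w(0, 0) = 1
  h = 2
  (k (w (g (w (s (h)) (w (h) (q)))) (w (g (w (h) (q))) (w (s (h)) (w (h) (q))))) (h)) = k(1, 2) = 0


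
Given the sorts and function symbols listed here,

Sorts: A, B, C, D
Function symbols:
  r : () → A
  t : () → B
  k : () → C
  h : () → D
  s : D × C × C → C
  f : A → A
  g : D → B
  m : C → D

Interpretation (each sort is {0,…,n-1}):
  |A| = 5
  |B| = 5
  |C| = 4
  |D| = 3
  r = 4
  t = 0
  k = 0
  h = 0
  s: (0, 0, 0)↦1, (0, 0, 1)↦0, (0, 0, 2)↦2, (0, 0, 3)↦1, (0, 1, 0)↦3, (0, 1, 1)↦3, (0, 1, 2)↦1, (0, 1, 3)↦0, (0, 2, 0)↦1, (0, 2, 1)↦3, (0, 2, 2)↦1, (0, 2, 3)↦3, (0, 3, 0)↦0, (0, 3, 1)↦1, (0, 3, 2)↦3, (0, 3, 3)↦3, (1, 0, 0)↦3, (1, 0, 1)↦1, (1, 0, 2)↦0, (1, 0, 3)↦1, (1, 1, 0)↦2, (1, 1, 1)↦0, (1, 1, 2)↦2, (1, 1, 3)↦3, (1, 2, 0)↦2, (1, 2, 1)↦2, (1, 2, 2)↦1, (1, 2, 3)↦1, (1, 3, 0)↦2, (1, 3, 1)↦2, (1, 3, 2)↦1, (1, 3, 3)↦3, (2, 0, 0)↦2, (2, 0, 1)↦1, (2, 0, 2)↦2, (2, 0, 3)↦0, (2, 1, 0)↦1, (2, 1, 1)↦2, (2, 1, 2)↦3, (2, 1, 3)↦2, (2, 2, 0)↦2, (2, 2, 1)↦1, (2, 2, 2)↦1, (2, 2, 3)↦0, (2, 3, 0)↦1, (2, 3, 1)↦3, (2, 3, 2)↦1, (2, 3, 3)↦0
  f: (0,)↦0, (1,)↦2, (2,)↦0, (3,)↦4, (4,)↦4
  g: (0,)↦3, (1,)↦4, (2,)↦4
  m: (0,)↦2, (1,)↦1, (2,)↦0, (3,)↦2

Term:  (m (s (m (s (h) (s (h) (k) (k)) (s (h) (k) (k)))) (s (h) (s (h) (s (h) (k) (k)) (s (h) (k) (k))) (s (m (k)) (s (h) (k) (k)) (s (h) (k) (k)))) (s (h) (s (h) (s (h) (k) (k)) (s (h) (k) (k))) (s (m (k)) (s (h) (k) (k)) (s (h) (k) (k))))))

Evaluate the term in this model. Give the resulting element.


  h = 0
  h = 0
  k = 0
  k = 0
  (s (h) (k) (k)) = s(0, 0, 0) = 1
  h = 0
  k = 0
  k = 0
  (s (h) (k) (k)) = s(0, 0, 0) = 1
  (s (h) (s (h) (k) (k)) (s (h) (k) (k))) = s(0, 1, 1) = 3
  (m (s (h) (s (h) (k) (k)) (s (h) (k) (k)))) = m(3,) = 2
  h = 0
  h = 0
  h = 0
  k = 0
  k = 0
  (s (h) (k) (k)) = s(0, 0, 0) = 1
  h = 0
  k = 0
  k = 0
  (s (h) (k) (k)) = s(0, 0, 0) = 1
  (s (h) (s (h) (k) (k)) (s (h) (k) (k))) = s(0, 1, 1) = 3
  k = 0
  (m (k)) = m(0,) = 2
  h = 0
  k = 0
  k = 0
  (s (h) (k) (k)) = s(0, 0, 0) = 1
  h = 0
  k = 0
  k = 0
  (s (h) (k) (k)) = s(0, 0, 0) = 1
  (s (m (k)) (s (h) (k) (k)) (s (h) (k) (k))) = s(2, 1, 1) = 2
  (s (h) (s (h) (s (h) (k) (k)) (s (h) (k) (k))) (s (m (k)) (s (h) (k) (k)) (s (h) (k) (k)))) = s(0, 3, 2) = 3
  h = 0
  h = 0
  h = 0
  k = 0
  k = 0
  (s (h) (k) (k)) = s(0, 0, 0) = 1
  h = 0
  k = 0
  k = 0
  (s (h) (k) (k)) = s(0, 0, 0) = 1
  (s (h) (s (h) (k) (k)) (s (h) (k) (k))) = s(0, 1, 1) = 3
  k = 0
  (m (k)) = m(0,) = 2
  h = 0
  k = 0
  k = 0
  (s (h) (k) (k)) = s(0, 0, 0) = 1
  h = 0
  k = 0
  k = 0
  (s (h) (k) (k)) = s(0, 0, 0) = 1
  (s (m (k)) (s (h) (k) (k)) (s (h) (k) (k))) = s(2, 1, 1) = 2
  (s (h) (s (h) (s (h) (k) (k)) (s (h) (k) (k))) (s (m (k)) (s (h) (k) (k)) (s (h) (k) (k)))) = s(0, 3, 2) = 3
  (s (m (s (h) (s (h) (k) (k)) (s (h) (k) (k)))) (s (h) (s (h) (s (h) (k) (k)) (s (h) (k) (k))) (s (m (k)) (s (h) (k) (k)) (s (h) (k) (k)))) (s (h) (s (h) (s (h) (k) (k)) (s (h) (k) (k))) (s (m (k)) (s (h) (k) (k)) (s (h) (k) (k))))) = s(2, 3, 3) = 0
  (m (s (m (s (h) (s (h) (k) (k)) (s (h) (k) (k)))) (s (h) (s (h) (s (h) (k) (k)) (s (h) (k) (k))) (s (m (k)) (s (h) (k) (k)) (s (h) (k) (k)))) (s (h) (s (h) (s (h) (k) (k)) (s (h) (k) (k))) (s (m (k)) (s (h) (k) (k)) (s (h) (k) (k)))))) = m(0,) = 2

value = 2


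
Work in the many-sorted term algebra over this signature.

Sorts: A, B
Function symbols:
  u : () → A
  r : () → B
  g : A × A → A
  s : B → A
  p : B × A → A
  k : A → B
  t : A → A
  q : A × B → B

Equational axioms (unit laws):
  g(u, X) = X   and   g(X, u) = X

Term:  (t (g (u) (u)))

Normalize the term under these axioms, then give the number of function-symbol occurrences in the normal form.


size = 2

1. (t (g (u) (u)))  →  (t (u))
normal form: (t (u))


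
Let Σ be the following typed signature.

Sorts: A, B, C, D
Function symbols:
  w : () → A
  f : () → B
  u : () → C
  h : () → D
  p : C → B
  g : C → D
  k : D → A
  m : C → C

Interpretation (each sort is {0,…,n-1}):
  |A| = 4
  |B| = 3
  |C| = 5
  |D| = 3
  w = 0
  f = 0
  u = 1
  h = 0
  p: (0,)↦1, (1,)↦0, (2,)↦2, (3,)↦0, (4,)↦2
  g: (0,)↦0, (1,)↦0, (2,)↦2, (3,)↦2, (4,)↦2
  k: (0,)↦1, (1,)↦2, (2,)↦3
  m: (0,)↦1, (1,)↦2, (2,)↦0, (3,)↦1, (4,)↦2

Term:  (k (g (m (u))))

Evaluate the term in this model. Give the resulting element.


value = 3

  u = 1
  (m (u)) = m(1,) = 2
  (g (m (u))) = g(2,) = 2
  (k (g (m (u)))) = k(2,) = 3


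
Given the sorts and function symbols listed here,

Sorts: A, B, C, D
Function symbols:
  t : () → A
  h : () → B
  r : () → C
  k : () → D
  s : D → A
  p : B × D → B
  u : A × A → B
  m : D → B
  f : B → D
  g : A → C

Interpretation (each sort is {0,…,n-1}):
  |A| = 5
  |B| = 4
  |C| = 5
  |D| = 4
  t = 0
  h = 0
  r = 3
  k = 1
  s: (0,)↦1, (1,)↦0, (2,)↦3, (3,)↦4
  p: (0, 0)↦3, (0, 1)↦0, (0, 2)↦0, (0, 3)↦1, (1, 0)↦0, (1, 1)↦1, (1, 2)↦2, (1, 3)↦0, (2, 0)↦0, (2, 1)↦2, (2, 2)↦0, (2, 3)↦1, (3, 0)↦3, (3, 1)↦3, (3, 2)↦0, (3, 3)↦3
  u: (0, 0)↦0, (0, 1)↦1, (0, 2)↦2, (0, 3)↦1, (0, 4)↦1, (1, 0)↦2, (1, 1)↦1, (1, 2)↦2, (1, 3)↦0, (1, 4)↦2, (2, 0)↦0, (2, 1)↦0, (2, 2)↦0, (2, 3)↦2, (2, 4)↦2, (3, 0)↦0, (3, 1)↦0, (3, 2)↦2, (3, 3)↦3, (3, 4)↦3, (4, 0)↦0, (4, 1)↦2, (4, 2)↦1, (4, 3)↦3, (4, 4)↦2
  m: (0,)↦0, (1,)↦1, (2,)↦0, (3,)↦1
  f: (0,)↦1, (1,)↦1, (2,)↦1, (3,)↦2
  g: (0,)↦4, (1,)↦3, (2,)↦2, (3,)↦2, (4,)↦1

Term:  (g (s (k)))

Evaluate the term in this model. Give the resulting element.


  k = 1
  (s (k)) = s(1,) = 0
  (g (s (k))) = g(0,) = 4

value = 4


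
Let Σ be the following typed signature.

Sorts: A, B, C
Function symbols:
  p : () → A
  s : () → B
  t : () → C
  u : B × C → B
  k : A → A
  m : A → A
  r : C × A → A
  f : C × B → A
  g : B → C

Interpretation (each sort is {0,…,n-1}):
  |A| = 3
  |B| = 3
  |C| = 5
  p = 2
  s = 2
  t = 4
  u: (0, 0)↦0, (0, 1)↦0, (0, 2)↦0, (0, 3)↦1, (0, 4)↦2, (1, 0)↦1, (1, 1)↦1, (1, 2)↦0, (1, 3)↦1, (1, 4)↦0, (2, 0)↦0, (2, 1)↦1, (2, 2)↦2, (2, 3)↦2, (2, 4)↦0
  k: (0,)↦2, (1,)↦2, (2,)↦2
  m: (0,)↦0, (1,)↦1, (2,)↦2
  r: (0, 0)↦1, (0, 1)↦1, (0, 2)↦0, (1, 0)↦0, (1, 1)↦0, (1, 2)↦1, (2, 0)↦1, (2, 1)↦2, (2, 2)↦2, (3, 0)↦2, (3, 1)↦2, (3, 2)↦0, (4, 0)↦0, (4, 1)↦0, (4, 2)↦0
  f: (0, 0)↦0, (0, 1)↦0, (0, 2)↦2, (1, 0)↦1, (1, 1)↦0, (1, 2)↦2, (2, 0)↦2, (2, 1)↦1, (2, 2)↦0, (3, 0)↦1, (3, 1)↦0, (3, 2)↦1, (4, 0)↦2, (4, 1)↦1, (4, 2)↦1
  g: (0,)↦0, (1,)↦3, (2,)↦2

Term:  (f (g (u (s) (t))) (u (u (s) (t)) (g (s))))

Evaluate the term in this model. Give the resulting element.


value = 0

  s = 2
  t = 4
  (u (s) (t)) = u(2, 4) = 0
  (g (u (s) (t))) = g(0,) = 0
  s = 2
  t = 4
  (u (s) (t)) = u(2, 4) = 0
  s = 2
  (g (s)) = g(2,) = 2
  (u (u (s) (t)) (g (s))) = u(0, 2) = 0
  (f (g (u (s) (t))) (u (u (s) (t)) (g (s)))) = f(0, 0) = 0
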